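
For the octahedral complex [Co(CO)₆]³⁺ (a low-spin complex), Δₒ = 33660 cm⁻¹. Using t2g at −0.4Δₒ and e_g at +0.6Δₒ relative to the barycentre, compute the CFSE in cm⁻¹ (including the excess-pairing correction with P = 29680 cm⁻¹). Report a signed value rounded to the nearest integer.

CO is neutral, so the +3 overall charge sits on Co: oxidation state +3.
Group 9 minus oxidation state +3 gives a d⁶ configuration for Co³⁺.
Configuration: t2g^6 e_g^0.
CFSE(orbital) = 6×(-0.4Δₒ) + 0×(0.6Δₒ) = -2.4Δₒ; with Δₒ = 33660 cm⁻¹ that is -80784 cm⁻¹.
Relative to high-spin t2g^4 e_g^2 (1 paired), the low-spin configuration has 2 additional pairs, contributing +2 × 29680 = +59360 cm⁻¹.
Net CFSE = -80784 + 59360 = -21424 cm⁻¹.

-21424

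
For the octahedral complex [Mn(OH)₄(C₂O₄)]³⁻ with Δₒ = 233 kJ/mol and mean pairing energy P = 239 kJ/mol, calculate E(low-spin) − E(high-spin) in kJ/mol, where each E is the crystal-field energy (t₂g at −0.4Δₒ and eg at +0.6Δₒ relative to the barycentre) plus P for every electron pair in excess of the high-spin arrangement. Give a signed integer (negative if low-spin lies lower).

Ligand charges: 4×(-1) from OH⁻ and 1×(-2) from C₂O₄²⁻ sum to -6; with overall charge -3, Mn is +3.
Mn sits in group 7; removing 3 electrons leaves Mn³⁺ with 7 − 3 = 4 d electrons.
High-spin d⁴ fills as t₂g³ eg¹ with CFSE 3(−0.4) + 1(+0.6) = -0.6Δₒ = -140 kJ/mol.
Low-spin t₂g⁴ eg⁰ gives -1.6Δₒ = -373 kJ/mol, but forming 1 extra pair costs 1P = 239 kJ/mol, so E(LS) = -373 + 239 = -134 kJ/mol.
The difference is -134 − (-140) = 6 kJ/mol, so high-spin lies lower.

6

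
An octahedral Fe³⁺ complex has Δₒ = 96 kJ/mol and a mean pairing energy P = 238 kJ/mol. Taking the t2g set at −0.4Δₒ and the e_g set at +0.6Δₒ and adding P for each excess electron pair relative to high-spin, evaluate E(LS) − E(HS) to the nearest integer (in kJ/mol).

Group 8 minus oxidation state +3 gives a d⁵ configuration for Fe³⁺.
In the high-spin limit (t2g^3 e_g^2) the orbital term is 0.0Δₒ = 0 kJ/mol, with no excess pairing.
Low-spin: t2g^5 e_g^0, orbital CFSE = -2.0Δₒ = -192 kJ/mol; plus 2 excess pairs × P = +476 kJ/mol; total 284 kJ/mol.
Thus E(LS) − E(HS) = 284 kJ/mol.

284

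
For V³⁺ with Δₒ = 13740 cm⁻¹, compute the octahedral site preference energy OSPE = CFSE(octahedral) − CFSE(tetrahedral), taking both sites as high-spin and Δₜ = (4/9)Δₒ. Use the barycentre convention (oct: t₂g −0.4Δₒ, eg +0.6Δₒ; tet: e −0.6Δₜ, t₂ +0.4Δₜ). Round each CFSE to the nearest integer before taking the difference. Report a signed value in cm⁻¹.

V is in group 5, so V³⁺ is d² (5 − 3 = 2).
Octahedral high-spin t2g^2 e_g^0: CFSE = -0.8 × 13740 = -10992 cm⁻¹.
In a tetrahedral site the filling is e^2 t2^0: CFSE(tet) = -1.2Δₜ = -1.2 × (4/9)(13740) = -7328 cm⁻¹.
Subtracting, OSPE = -10992 − (-7328) = -3664 cm⁻¹.

-3664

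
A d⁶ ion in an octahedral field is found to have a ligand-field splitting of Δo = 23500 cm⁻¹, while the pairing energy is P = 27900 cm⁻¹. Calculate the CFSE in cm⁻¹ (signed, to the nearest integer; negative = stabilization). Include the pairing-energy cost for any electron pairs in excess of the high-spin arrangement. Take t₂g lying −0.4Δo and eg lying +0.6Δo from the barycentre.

Δo < P, so pairing is avoided: the ground state is high-spin.
Configuration: t₂g⁴ eg².
Orbital CFSE = -0.4Δo = -0.4 × 23500 = -9400 cm⁻¹.
High-spin has no excess pairs, so no pairing correction applies.

-9400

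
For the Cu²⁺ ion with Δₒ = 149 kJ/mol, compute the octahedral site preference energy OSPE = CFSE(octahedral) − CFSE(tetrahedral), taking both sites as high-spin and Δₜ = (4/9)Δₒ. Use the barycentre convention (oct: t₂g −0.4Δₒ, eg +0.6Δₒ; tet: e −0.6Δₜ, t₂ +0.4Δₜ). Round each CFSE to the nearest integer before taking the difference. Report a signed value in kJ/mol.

Group 11 minus oxidation state +2 gives a d⁹ configuration for Cu²⁺.
Octahedral (high-spin): t₂g⁶ eg³, CFSE = 6(−0.4) + 3(+0.6) = -0.6Δₒ = -0.6 × 149 = -89 kJ/mol.
In a tetrahedral site the filling is e⁴ t₂⁵: CFSE(tet) = -0.4Δₜ = -0.4 × (4/9)(149) = -26 kJ/mol.
Subtracting, OSPE = -89 − (-26) = -63 kJ/mol.

-63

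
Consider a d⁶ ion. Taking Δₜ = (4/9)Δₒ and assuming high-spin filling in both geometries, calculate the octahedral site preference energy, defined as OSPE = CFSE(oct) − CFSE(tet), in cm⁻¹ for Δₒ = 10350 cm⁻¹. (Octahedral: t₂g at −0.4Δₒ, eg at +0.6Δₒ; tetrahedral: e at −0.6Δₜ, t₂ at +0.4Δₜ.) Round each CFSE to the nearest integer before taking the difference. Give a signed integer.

-1380

Octahedral high-spin t₂g⁴ eg²: CFSE = -0.4 × 10350 = -4140 cm⁻¹.
Tetrahedral e³ t₂³ gives -0.6Δₜ = -0.6 × (4/9) × 10350 = -2760 cm⁻¹.
OSPE = -4140 − (-2760) = -1380 cm⁻¹.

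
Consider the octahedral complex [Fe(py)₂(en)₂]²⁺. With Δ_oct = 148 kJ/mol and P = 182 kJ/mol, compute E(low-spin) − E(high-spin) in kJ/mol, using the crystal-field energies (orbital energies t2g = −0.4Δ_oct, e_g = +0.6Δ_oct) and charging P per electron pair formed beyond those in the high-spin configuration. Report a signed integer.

68

Ligand charges: 2×(+0) from py and 2×(+0) from en sum to +0; with overall charge +2, Fe is +2.
Fe is in group 8, so Fe²⁺ is d⁶ (8 − 2 = 6).
High-spin: t2g^4 e_g^2, CFSE = -0.4Δ_oct = -59 kJ/mol.
Low-spin t2g^6 e_g^0 gives -2.4Δ_oct = -355 kJ/mol, but forming 2 extra pairs costs 2P = 364 kJ/mol, so E(LS) = -355 + 364 = 9 kJ/mol.
E(LS) − E(HS) = 9 − (-59) = 68 kJ/mol.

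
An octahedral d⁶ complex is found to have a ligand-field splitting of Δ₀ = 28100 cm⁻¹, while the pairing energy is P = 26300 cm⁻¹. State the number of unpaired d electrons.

0

With Δ₀ > P the complex is low-spin.
That gives t2g^6 e_g^0.
Unpaired electrons: 0.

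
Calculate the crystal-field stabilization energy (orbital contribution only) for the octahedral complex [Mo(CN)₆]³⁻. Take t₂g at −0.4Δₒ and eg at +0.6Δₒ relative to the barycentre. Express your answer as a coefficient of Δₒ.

Each CN⁻ contributes -1; 6 × (-1) = -6. With overall charge -3, Mo is in the +3 oxidation state.
Group 6 minus oxidation state +3 gives a d³ configuration for Mo³⁺.
Configuration: t₂g³ eg⁰.
CFSE = 3(-0.4Δₒ) + 0(0.6Δₒ) = -1.2Δₒ + 0.0Δₒ = -1.2Δₒ.

-1.2 Δₒ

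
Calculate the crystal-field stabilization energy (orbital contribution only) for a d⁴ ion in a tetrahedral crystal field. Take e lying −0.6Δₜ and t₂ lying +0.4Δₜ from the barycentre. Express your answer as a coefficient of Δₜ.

With tetrahedral geometry the complex is necessarily high-spin.
Configuration: e² t₂².
CFSE = 2(-0.6Δₜ) + 2(0.4Δₜ) = -1.2Δₜ + 0.8Δₜ = -0.4Δₜ.

-0.4 Δₜ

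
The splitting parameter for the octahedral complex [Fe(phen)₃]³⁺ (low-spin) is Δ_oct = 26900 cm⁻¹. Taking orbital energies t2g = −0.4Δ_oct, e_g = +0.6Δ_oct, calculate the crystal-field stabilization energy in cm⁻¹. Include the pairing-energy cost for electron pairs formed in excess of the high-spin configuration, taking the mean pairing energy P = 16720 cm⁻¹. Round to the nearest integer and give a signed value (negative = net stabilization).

-20360

phen is neutral, so the +3 overall charge sits on Fe: oxidation state +3.
Group 8 minus oxidation state +3 gives a d⁵ configuration for Fe³⁺.
Electron filling gives t2g^5 e_g^0.
Orbital CFSE = 5(-0.4) + 0(0.6) = -2.0Δ_oct = -2.0 × 26900 = -53800 cm⁻¹.
High-spin d⁵ would be t2g^3 e_g^2 with 0 pairs; low-spin has 2, so 2 excess pairs cost +2P = +33440 cm⁻¹.
Net CFSE = -53800 + 33440 = -20360 cm⁻¹.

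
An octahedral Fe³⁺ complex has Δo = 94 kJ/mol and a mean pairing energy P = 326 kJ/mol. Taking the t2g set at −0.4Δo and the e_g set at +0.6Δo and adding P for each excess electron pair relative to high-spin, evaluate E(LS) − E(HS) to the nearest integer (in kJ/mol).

Fe sits in group 8; removing 3 electrons leaves Fe³⁺ with 8 − 3 = 5 d electrons.
In the high-spin limit (t2g^3 e_g^2) the orbital term is 0.0Δo = 0 kJ/mol, with no excess pairing.
Low-spin: t2g^5 e_g^0, orbital CFSE = -2.0Δo = -188 kJ/mol; plus 2 excess pairs × P = +652 kJ/mol; total 464 kJ/mol.
E(LS) − E(HS) = 464 − (0) = 464 kJ/mol.

464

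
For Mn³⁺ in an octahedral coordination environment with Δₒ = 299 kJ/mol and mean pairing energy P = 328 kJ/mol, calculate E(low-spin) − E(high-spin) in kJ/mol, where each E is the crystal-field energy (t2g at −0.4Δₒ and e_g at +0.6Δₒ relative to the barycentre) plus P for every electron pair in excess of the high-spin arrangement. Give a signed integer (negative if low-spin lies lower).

Mn sits in group 7; removing 3 electrons leaves Mn³⁺ with 7 − 3 = 4 d electrons.
High-spin: t2g^3 e_g^1, CFSE = -0.6Δₒ = -179 kJ/mol.
For low-spin the configuration is t2g^4 e_g^0: orbital energy -1.6 × 299 = -478 kJ/mol, and 1 additional pair relative to high-spin adds 328 kJ/mol, giving -150 kJ/mol.
E(LS) − E(HS) = -150 − (-179) = 29 kJ/mol.

29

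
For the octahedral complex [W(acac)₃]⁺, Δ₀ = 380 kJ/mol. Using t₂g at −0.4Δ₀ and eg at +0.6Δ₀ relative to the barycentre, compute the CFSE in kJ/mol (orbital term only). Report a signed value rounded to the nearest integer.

Each acac⁻ contributes -1; 3 × (-1) = -3. With overall charge +1, W is in the +4 oxidation state.
W sits in group 6; removing 4 electrons leaves W⁴⁺ with 6 − 4 = 2 d electrons.
For octahedral d² the high- and low-spin configurations coincide.
Electron filling gives t₂g² eg⁰.
The orbital stabilization is -0.8Δ₀ = -0.8 × 380 = -304 kJ/mol.

-304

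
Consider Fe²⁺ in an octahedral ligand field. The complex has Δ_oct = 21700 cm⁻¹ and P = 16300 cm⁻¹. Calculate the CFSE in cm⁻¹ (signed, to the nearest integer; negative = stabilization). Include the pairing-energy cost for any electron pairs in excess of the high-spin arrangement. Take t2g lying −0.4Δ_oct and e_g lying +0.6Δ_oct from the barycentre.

Fe sits in group 8; removing 2 electrons leaves Fe²⁺ with 8 − 2 = 6 d electrons.
Δ_oct > P, so pairing is preferred: the ground state is low-spin.
Configuration: t2g^6 e_g^0.
Orbital CFSE = -2.4Δ_oct = -2.4 × 21700 = -52080 cm⁻¹.
Excess pairs vs high-spin: 3 − 1 = 2; pairing cost = +32600 cm⁻¹.
Net CFSE = -52080 + 32600 = -19480 cm⁻¹.

-19480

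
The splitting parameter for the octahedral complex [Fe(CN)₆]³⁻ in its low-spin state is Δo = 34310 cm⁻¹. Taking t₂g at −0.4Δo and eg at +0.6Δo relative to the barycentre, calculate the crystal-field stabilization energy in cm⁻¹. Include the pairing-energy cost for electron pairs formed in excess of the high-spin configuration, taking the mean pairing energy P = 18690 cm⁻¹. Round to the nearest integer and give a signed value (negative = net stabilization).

Each CN⁻ contributes -1; 6 × (-1) = -6. With overall charge -3, Fe is in the +3 oxidation state.
Group 8 minus oxidation state +3 gives a d⁵ configuration for Fe³⁺.
Configuration: t₂g⁵ eg⁰.
The orbital stabilization is -2.0Δo = -2.0 × 34310 = -68620 cm⁻¹.
Relative to high-spin t₂g³ eg² (0 paired), the low-spin configuration has 2 additional pairs, contributing +2 × 18690 = +37380 cm⁻¹.
Net CFSE = -68620 + 37380 = -31240 cm⁻¹.

-31240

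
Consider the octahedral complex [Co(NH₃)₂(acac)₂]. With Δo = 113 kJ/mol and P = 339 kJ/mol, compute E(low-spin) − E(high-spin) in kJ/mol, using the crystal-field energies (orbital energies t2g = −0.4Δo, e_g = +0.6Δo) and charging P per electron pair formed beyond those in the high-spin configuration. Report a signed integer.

Ligand charges: 2×(+0) from NH₃ and 2×(-1) from acac⁻ sum to -2; with overall charge +0, Co is +2.
Co²⁺: group 9, so d-count = 9 − 2 = 7.
High-spin d⁷ fills as t2g^5 e_g^2 with CFSE 5(−0.4) + 2(+0.6) = -0.8Δo = -90 kJ/mol.
Low-spin: t2g^6 e_g^1, orbital CFSE = -1.8Δo = -203 kJ/mol; plus 1 excess pair × P = +339 kJ/mol; total 136 kJ/mol.
E(LS) − E(HS) = 136 − (-90) = 226 kJ/mol.

226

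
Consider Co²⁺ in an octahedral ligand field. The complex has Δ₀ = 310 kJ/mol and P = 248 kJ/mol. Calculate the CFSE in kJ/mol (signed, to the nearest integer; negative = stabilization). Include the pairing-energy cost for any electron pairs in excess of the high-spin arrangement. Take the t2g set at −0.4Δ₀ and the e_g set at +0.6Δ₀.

Co²⁺: group 9, so d-count = 9 − 2 = 7.
With Δ₀ > P the complex is low-spin.
Configuration: t2g^6 e_g^1.
Orbital CFSE = -1.8Δ₀ = -1.8 × 310 = -558 kJ/mol.
Excess pairs vs high-spin: 3 − 2 = 1; pairing cost = +248 kJ/mol.
Net CFSE = -558 + 248 = -310 kJ/mol.

-310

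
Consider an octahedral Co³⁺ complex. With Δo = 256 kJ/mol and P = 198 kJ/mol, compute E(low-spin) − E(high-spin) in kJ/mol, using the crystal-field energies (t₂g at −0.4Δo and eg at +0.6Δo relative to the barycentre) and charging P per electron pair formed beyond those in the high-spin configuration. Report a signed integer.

Co³⁺: group 9, so d-count = 9 − 3 = 6.
High-spin: t₂g⁴ eg², CFSE = -0.4Δo = -102 kJ/mol.
Low-spin t₂g⁶ eg⁰ gives -2.4Δo = -614 kJ/mol, but forming 2 extra pairs costs 2P = 396 kJ/mol, so E(LS) = -614 + 396 = -218 kJ/mol.
The difference is -218 − (-102) = -116 kJ/mol, so low-spin lies lower.

-116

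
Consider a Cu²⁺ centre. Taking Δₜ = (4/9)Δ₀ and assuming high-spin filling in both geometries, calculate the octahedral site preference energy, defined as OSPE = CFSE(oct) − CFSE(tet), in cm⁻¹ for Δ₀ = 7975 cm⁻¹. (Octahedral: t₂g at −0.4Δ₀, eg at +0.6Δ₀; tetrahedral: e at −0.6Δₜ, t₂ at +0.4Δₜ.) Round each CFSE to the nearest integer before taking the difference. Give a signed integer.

-3367

Cu is in group 11, so Cu²⁺ is d⁹ (11 − 2 = 9).
In an octahedral site d⁹ (HS) is t₂g⁶ eg³, giving CFSE(oct) = -0.6Δ₀ = -4785 cm⁻¹.
In a tetrahedral site the filling is e⁴ t₂⁵: CFSE(tet) = -0.4Δₜ = -0.4 × (4/9)(7975) = -1418 cm⁻¹.
OSPE = -4785 − (-1418) = -3367 cm⁻¹.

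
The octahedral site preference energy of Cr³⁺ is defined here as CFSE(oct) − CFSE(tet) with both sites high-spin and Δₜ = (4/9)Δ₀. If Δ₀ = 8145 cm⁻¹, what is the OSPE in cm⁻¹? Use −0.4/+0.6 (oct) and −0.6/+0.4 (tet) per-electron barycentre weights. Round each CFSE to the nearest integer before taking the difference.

-6878

Cr³⁺: group 6, so d-count = 6 − 3 = 3.
Octahedral high-spin t₂g³ eg⁰: CFSE = -1.2 × 8145 = -9774 cm⁻¹.
In a tetrahedral site the filling is e² t₂¹: CFSE(tet) = -0.8Δₜ = -0.8 × (4/9)(8145) = -2896 cm⁻¹.
OSPE = CFSE(oct) − CFSE(tet) = -9774 − (-2896) = -6878 cm⁻¹.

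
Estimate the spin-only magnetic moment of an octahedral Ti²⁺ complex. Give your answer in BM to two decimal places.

2.83 BM

Ti sits in group 4; removing 2 electrons leaves Ti²⁺ with 4 − 2 = 2 d electrons.
For octahedral d² the high- and low-spin configurations coincide.
Configuration: t2g^2 e_g^0 → 2 unpaired electrons.
μ(spin-only) = √[2(2+2)] = √8 ≈ 2.83 BM.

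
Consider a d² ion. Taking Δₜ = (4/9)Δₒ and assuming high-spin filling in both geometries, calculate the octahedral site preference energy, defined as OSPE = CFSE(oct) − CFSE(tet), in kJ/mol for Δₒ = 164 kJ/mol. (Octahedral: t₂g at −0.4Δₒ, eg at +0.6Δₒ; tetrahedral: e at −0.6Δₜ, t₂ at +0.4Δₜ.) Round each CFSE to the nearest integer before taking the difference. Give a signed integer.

-44

In an octahedral site d² (HS) is t₂g² eg⁰, giving CFSE(oct) = -0.8Δₒ = -131 kJ/mol.
Tetrahedral e² t₂⁰ gives -1.2Δₜ = -1.2 × (4/9) × 164 = -87 kJ/mol.
OSPE = CFSE(oct) − CFSE(tet) = -131 − (-87) = -44 kJ/mol.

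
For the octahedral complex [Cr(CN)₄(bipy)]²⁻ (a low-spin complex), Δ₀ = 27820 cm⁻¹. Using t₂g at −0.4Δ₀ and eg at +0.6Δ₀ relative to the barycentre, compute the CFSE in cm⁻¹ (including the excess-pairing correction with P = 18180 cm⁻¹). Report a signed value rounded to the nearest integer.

-26332

Ligand charges: 4×(-1) from CN⁻ and 1×(+0) from bipy sum to -4; with overall charge -2, Cr is +2.
Cr is in group 6, so Cr²⁺ is d⁴ (6 − 2 = 4).
Electron filling gives t₂g⁴ eg⁰.
The orbital stabilization is -1.6Δ₀ = -1.6 × 27820 = -44512 cm⁻¹.
Pairing penalty: 1 pair vs 0 in the high-spin reference → 1 extra × P = 18180 cm⁻¹.
Overall CFSE = -44512 + 18180 = -26332 cm⁻¹.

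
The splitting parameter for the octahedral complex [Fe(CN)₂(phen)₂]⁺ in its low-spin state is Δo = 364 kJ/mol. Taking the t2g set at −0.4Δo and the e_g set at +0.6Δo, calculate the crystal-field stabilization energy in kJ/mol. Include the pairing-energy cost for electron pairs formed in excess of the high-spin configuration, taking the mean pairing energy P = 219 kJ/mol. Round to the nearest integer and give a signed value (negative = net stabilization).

Ligand charges: 2×(-1) from CN⁻ and 2×(+0) from phen sum to -2; with overall charge +1, Fe is +3.
Group 8 minus oxidation state +3 gives a d⁵ configuration for Fe³⁺.
The d⁵ electrons fill as t2g^5 e_g^0.
Orbital CFSE = 5(-0.4) + 0(0.6) = -2.0Δo = -2.0 × 364 = -728 kJ/mol.
High-spin d⁵ would be t2g^3 e_g^2 with 0 pairs; low-spin has 2, so 2 excess pairs cost +2P = +438 kJ/mol.
Net CFSE = -728 + 438 = -290 kJ/mol.

-290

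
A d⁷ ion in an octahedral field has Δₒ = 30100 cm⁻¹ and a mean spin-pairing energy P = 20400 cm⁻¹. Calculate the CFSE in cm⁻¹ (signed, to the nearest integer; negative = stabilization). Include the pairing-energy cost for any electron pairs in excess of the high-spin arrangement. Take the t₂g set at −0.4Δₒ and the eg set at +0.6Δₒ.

Since Δₒ = 30100 cm⁻¹ > P = 20400 cm⁻¹, the complex adopts the low-spin configuration.
That gives t₂g⁶ eg¹.
Orbital CFSE = -1.8Δₒ = -1.8 × 30100 = -54180 cm⁻¹.
Excess pairs vs high-spin: 3 − 2 = 1; pairing cost = +20400 cm⁻¹.
Net CFSE = -54180 + 20400 = -33780 cm⁻¹.

-33780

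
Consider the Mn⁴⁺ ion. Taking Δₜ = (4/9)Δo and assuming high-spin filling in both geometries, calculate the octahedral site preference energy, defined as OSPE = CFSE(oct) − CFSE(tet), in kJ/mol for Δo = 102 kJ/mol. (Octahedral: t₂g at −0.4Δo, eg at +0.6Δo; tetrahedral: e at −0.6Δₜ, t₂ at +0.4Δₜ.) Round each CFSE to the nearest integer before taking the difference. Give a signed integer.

-86

Mn is in group 7, so Mn⁴⁺ is d³ (7 − 4 = 3).
Octahedral high-spin t₂g³ eg⁰: CFSE = -1.2 × 102 = -122 kJ/mol.
Tetrahedral e² t₂¹ gives -0.8Δₜ = -0.8 × (4/9) × 102 = -36 kJ/mol.
Subtracting, OSPE = -122 − (-36) = -86 kJ/mol.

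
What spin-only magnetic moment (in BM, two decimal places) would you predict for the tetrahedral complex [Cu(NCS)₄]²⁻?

1.73 BM

Each NCS⁻ contributes -1; 4 × (-1) = -4. With overall charge -2, Cu is in the +2 oxidation state.
Cu²⁺: group 11, so d-count = 11 − 2 = 9.
Tetrahedral splitting is small, so the complex is high-spin.
Configuration: e^4 t2^5 → 1 unpaired electron.
μ(spin-only) = √[1(1+2)] = √3 ≈ 1.73 BM.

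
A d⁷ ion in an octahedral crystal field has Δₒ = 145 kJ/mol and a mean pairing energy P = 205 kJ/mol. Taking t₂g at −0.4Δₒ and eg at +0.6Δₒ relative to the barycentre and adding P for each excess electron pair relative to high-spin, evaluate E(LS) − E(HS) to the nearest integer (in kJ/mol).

60

High-spin: t₂g⁵ eg², CFSE = -0.8Δₒ = -116 kJ/mol.
Low-spin t₂g⁶ eg¹ gives -1.8Δₒ = -261 kJ/mol, but forming 1 extra pair costs 1P = 205 kJ/mol, so E(LS) = -261 + 205 = -56 kJ/mol.
The difference is -56 − (-116) = 60 kJ/mol, so high-spin lies lower.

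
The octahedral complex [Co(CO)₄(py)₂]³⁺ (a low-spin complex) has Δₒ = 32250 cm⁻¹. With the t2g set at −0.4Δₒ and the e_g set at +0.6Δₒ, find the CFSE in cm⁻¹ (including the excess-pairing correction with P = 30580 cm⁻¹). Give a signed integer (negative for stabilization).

-16240

Ligand charges: 4×(+0) from CO and 2×(+0) from py sum to +0; with overall charge +3, Co is +3.
Group 9 minus oxidation state +3 gives a d⁶ configuration for Co³⁺.
Configuration: t2g^6 e_g^0.
Orbital CFSE = 6(-0.4) + 0(0.6) = -2.4Δₒ = -2.4 × 32250 = -77400 cm⁻¹.
Pairing penalty: 3 pairs vs 1 in the high-spin reference → 2 extra × P = 61160 cm⁻¹.
Combining: -77400 + 61160 = -16240 cm⁻¹.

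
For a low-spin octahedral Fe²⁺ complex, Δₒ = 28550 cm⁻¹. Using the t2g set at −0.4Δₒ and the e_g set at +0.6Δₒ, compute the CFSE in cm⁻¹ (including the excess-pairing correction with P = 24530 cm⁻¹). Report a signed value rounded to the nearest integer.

Fe²⁺: group 8, so d-count = 8 − 2 = 6.
Electron filling gives t2g^6 e_g^0.
Orbital CFSE = 6(-0.4) + 0(0.6) = -2.4Δₒ = -2.4 × 28550 = -68520 cm⁻¹.
Pairing penalty: 3 pairs vs 1 in the high-spin reference → 2 extra × P = 49060 cm⁻¹.
Overall CFSE = -68520 + 49060 = -19460 cm⁻¹.

-19460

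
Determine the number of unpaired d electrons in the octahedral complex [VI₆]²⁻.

1

Each I⁻ contributes -1; 6 × (-1) = -6. With overall charge -2, V is in the +4 oxidation state.
V⁴⁺: group 5, so d-count = 5 − 4 = 1.
Configuration: t₂g¹ eg⁰, giving 1 unpaired electron.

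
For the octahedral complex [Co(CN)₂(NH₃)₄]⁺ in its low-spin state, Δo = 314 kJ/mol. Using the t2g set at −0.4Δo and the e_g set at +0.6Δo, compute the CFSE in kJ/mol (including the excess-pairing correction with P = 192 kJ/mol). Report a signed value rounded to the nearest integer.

Ligand charges: 2×(-1) from CN⁻ and 4×(+0) from NH₃ sum to -2; with overall charge +1, Co is +3.
Group 9 minus oxidation state +3 gives a d⁶ configuration for Co³⁺.
Configuration: t2g^6 e_g^0.
The orbital stabilization is -2.4Δo = -2.4 × 314 = -754 kJ/mol.
Pairing penalty: 3 pairs vs 1 in the high-spin reference → 2 extra × P = 384 kJ/mol.
Overall CFSE = -754 + 384 = -370 kJ/mol.

-370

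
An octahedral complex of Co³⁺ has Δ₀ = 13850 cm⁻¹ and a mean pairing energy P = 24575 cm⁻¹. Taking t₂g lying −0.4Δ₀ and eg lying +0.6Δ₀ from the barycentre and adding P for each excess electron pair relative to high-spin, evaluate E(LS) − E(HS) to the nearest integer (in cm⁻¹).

Co sits in group 9; removing 3 electrons leaves Co³⁺ with 9 − 3 = 6 d electrons.
In the high-spin limit (t₂g⁴ eg²) the orbital term is -0.4Δ₀ = -5540 cm⁻¹, with no excess pairing.
For low-spin the configuration is t₂g⁶ eg⁰: orbital energy -2.4 × 13850 = -33240 cm⁻¹, and 2 additional pairs relative to high-spin add 49150 cm⁻¹, giving 15910 cm⁻¹.
Thus E(LS) − E(HS) = 21450 cm⁻¹.

21450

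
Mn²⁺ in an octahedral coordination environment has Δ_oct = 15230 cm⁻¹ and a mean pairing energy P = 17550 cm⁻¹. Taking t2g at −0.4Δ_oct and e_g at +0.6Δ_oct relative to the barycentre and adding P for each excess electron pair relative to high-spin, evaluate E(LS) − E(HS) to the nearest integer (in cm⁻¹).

4640

Group 7 minus oxidation state +2 gives a d⁵ configuration for Mn²⁺.
In the high-spin limit (t2g^3 e_g^2) the orbital term is 0.0Δ_oct = 0 cm⁻¹, with no excess pairing.
Low-spin t2g^5 e_g^0 gives -2.0Δ_oct = -30460 cm⁻¹, but forming 2 extra pairs costs 2P = 35100 cm⁻¹, so E(LS) = -30460 + 35100 = 4640 cm⁻¹.
Thus E(LS) − E(HS) = 4640 cm⁻¹.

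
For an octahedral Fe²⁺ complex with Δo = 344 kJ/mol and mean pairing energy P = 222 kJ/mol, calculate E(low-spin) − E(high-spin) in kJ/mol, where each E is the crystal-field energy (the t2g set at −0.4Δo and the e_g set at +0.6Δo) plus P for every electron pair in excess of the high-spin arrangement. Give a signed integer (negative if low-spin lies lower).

Group 8 minus oxidation state +2 gives a d⁶ configuration for Fe²⁺.
High-spin: t2g^4 e_g^2, CFSE = -0.4Δo = -138 kJ/mol.
For low-spin the configuration is t2g^6 e_g^0: orbital energy -2.4 × 344 = -826 kJ/mol, and 2 additional pairs relative to high-spin add 444 kJ/mol, giving -382 kJ/mol.
Thus E(LS) − E(HS) = -244 kJ/mol.

-244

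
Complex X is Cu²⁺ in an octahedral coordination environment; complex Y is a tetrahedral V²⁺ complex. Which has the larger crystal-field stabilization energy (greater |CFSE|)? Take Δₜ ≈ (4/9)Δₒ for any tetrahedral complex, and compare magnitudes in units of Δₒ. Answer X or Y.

X

X: Group 11 minus oxidation state +2 gives a d⁹ configuration for Cu²⁺; t₂g⁶ eg³, CFSE = -0.6Δₒ.
Y: V is in group 5, so V²⁺ is d³ (5 − 2 = 3); Tetrahedral fields are weak (Δₜ ≈ 4/9 Δₒ), so electrons fill high-spin; e^2 t2^1, CFSE = -0.8Δₜ ≈ -0.36Δₒ.
So X has the larger |CFSE|.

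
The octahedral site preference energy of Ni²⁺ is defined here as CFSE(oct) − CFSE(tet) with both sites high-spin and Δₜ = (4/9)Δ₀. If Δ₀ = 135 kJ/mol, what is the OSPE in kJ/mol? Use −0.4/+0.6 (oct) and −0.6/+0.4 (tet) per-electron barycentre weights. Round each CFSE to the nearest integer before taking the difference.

Ni sits in group 10; removing 2 electrons leaves Ni²⁺ with 10 − 2 = 8 d electrons.
In an octahedral site d⁸ (HS) is t2g^6 e_g^2, giving CFSE(oct) = -1.2Δ₀ = -162 kJ/mol.
In a tetrahedral site the filling is e^4 t2^4: CFSE(tet) = -0.8Δₜ = -0.8 × (4/9)(135) = -48 kJ/mol.
Subtracting, OSPE = -162 − (-48) = -114 kJ/mol.

-114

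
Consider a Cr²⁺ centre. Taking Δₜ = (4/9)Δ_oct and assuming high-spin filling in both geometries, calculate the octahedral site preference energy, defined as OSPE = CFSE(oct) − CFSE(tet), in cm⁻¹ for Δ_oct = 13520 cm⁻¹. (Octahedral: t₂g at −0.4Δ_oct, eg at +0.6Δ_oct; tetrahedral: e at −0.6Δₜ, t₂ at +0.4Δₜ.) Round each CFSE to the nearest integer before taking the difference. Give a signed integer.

Cr²⁺: group 6, so d-count = 6 − 2 = 4.
Octahedral (high-spin): t₂g³ eg¹, CFSE = 3(−0.4) + 1(+0.6) = -0.6Δ_oct = -0.6 × 13520 = -8112 cm⁻¹.
Tetrahedral: e² t₂², CFSE = 2(−0.6) + 2(+0.4) = -0.4Δₜ = -0.4 × (4/9) × 13520 = -2404 cm⁻¹.
OSPE = CFSE(oct) − CFSE(tet) = -8112 − (-2404) = -5708 cm⁻¹.

-5708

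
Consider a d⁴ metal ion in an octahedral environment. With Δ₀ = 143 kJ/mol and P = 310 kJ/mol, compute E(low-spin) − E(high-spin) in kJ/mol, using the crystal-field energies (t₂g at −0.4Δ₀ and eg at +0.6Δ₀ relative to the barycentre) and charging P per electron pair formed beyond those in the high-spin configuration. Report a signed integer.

167

High-spin d⁴ fills as t₂g³ eg¹ with CFSE 3(−0.4) + 1(+0.6) = -0.6Δ₀ = -86 kJ/mol.
Low-spin: t₂g⁴ eg⁰, orbital CFSE = -1.6Δ₀ = -229 kJ/mol; plus 1 excess pair × P = +310 kJ/mol; total 81 kJ/mol.
E(LS) − E(HS) = 81 − (-86) = 167 kJ/mol.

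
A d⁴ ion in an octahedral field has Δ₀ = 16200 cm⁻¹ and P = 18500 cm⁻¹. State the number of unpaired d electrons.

4

Δ₀ < P, so pairing is avoided: the ground state is high-spin.
Configuration: t₂g³ eg¹.
Unpaired electrons: 4.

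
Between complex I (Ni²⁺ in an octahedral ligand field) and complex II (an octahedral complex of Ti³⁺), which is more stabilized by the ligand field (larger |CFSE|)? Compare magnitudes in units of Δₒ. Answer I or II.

I

I: Ni is in group 10, so Ni²⁺ is d⁸ (10 − 2 = 8); t₂g⁶ eg², CFSE = -1.2Δₒ.
II: Ti is in group 4, so Ti³⁺ is d¹ (4 − 3 = 1); t₂g¹ eg⁰, CFSE = -0.4Δₒ.
So I has the larger |CFSE|.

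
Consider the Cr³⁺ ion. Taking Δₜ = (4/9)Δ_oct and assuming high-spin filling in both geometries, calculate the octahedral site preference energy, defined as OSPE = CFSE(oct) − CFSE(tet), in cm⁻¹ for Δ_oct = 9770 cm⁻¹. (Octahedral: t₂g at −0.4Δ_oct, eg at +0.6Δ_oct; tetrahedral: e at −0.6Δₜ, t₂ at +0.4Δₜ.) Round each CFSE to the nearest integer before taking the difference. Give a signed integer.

Cr is in group 6, so Cr³⁺ is d³ (6 − 3 = 3).
Octahedral (high-spin): t₂g³ eg⁰, CFSE = 3(−0.4) + 0(+0.6) = -1.2Δ_oct = -1.2 × 9770 = -11724 cm⁻¹.
Tetrahedral e² t₂¹ gives -0.8Δₜ = -0.8 × (4/9) × 9770 = -3474 cm⁻¹.
Subtracting, OSPE = -11724 − (-3474) = -8250 cm⁻¹.

-8250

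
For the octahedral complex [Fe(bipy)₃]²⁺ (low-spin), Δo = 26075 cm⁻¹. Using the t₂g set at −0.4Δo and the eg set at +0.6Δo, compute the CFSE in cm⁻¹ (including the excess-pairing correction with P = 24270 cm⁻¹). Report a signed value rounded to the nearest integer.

-14040

bipy is neutral, so the +2 overall charge sits on Fe: oxidation state +2.
Fe²⁺: group 8, so d-count = 8 − 2 = 6.
The d⁶ electrons fill as t₂g⁶ eg⁰.
CFSE(orbital) = 6×(-0.4Δo) + 0×(0.6Δo) = -2.4Δo; with Δo = 26075 cm⁻¹ that is -62580 cm⁻¹.
Pairing penalty: 3 pairs vs 1 in the high-spin reference → 2 extra × P = 48540 cm⁻¹.
Net CFSE = -62580 + 48540 = -14040 cm⁻¹.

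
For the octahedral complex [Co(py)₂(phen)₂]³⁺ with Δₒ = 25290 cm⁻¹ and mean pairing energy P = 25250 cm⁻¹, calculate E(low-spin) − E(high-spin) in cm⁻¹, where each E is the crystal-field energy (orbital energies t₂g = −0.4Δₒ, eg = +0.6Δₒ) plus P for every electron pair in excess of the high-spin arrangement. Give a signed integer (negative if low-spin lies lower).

-80

Ligand charges: 2×(+0) from py and 2×(+0) from phen sum to +0; with overall charge +3, Co is +3.
Group 9 minus oxidation state +3 gives a d⁶ configuration for Co³⁺.
High-spin d⁶ fills as t₂g⁴ eg² with CFSE 4(−0.4) + 2(+0.6) = -0.4Δₒ = -10116 cm⁻¹.
Low-spin: t₂g⁶ eg⁰, orbital CFSE = -2.4Δₒ = -60696 cm⁻¹; plus 2 excess pairs × P = +50500 cm⁻¹; total -10196 cm⁻¹.
Thus E(LS) − E(HS) = -80 cm⁻¹.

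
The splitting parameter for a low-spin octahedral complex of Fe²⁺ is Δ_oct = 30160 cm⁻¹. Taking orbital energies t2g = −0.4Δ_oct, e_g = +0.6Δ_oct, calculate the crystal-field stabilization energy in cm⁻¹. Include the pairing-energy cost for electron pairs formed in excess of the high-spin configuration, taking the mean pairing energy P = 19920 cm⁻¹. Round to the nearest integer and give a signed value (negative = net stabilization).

-32544

Fe sits in group 8; removing 2 electrons leaves Fe²⁺ with 8 − 2 = 6 d electrons.
The d⁶ electrons fill as t2g^6 e_g^0.
Orbital CFSE = 6(-0.4) + 0(0.6) = -2.4Δ_oct = -2.4 × 30160 = -72384 cm⁻¹.
High-spin d⁶ would be t2g^4 e_g^2 with 1 pair; low-spin has 3, so 2 excess pairs cost +2P = +39840 cm⁻¹.
Overall CFSE = -72384 + 39840 = -32544 cm⁻¹.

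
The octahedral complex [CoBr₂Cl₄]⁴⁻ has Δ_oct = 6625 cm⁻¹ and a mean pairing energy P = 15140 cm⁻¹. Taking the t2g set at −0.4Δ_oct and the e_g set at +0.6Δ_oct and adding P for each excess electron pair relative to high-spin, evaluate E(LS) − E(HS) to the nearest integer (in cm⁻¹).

8515

Ligand charges: 2×(-1) from Br⁻ and 4×(-1) from Cl⁻ sum to -6; with overall charge -4, Co is +2.
Co sits in group 9; removing 2 electrons leaves Co²⁺ with 9 − 2 = 7 d electrons.
In the high-spin limit (t2g^5 e_g^2) the orbital term is -0.8Δ_oct = -5300 cm⁻¹, with no excess pairing.
Low-spin: t2g^6 e_g^1, orbital CFSE = -1.8Δ_oct = -11925 cm⁻¹; plus 1 excess pair × P = +15140 cm⁻¹; total 3215 cm⁻¹.
Thus E(LS) − E(HS) = 8515 cm⁻¹.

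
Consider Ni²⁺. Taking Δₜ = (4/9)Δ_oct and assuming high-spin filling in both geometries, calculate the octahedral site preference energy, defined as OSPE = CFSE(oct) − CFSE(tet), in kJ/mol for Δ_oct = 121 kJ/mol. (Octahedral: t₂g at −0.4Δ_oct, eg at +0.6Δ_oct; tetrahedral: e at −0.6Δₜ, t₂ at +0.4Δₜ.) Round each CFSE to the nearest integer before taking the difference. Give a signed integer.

Ni is in group 10, so Ni²⁺ is d⁸ (10 − 2 = 8).
In an octahedral site d⁸ (HS) is t₂g⁶ eg², giving CFSE(oct) = -1.2Δ_oct = -145 kJ/mol.
Tetrahedral e⁴ t₂⁴ gives -0.8Δₜ = -0.8 × (4/9) × 121 = -43 kJ/mol.
OSPE = -145 − (-43) = -102 kJ/mol.

-102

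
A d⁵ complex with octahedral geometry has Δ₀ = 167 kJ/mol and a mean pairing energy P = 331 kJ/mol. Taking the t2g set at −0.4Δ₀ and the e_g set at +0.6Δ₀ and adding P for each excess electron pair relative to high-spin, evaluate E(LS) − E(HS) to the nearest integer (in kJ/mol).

High-spin: t2g^3 e_g^2, CFSE = 0.0Δ₀ = 0 kJ/mol.
For low-spin the configuration is t2g^5 e_g^0: orbital energy -2.0 × 167 = -334 kJ/mol, and 2 additional pairs relative to high-spin add 662 kJ/mol, giving 328 kJ/mol.
Thus E(LS) − E(HS) = 328 kJ/mol.

328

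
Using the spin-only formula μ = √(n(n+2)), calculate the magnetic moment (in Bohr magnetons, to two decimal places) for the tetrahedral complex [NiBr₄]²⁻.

Each Br⁻ contributes -1; 4 × (-1) = -4. With overall charge -2, Ni is in the +2 oxidation state.
Group 10 minus oxidation state +2 gives a d⁸ configuration for Ni²⁺.
Tetrahedral splitting is small, so the complex is high-spin.
Configuration: e^4 t2^4 → 2 unpaired electrons.
μ(spin-only) = √[2(2+2)] = √8 ≈ 2.83 Bohr magnetons.

2.83 Bohr magnetons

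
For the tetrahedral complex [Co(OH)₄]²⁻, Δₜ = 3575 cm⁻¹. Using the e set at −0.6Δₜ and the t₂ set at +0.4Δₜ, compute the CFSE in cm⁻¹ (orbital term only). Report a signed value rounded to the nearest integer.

Each OH⁻ contributes -1; 4 × (-1) = -4. With overall charge -2, Co is in the +2 oxidation state.
Co²⁺: group 9, so d-count = 9 − 2 = 7.
Tetrahedral splitting is small, so the complex is high-spin.
The d⁷ electrons fill as e⁴ t₂³.
The orbital stabilization is -1.2Δₜ = -1.2 × 3575 = -4290 cm⁻¹.

-4290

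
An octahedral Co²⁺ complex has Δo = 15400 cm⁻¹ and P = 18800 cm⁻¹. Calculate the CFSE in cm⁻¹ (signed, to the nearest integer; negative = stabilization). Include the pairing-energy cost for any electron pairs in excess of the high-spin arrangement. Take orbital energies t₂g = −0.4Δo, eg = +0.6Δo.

Co sits in group 9; removing 2 electrons leaves Co²⁺ with 9 − 2 = 7 d electrons.
Here Δo < P (15400 < 18800), so the high-spin state is favoured.
Filling d⁷ accordingly: t₂g⁵ eg².
Orbital CFSE = -0.8Δo = -0.8 × 15400 = -12320 cm⁻¹.
High-spin has no excess pairs, so no pairing correction applies.

-12320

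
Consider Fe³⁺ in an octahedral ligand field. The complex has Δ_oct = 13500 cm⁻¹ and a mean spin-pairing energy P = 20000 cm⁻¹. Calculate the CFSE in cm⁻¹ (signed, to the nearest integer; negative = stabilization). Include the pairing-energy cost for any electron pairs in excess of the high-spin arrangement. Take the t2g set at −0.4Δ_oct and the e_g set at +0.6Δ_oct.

0

Group 8 minus oxidation state +3 gives a d⁵ configuration for Fe³⁺.
Here Δ_oct < P (13500 < 20000), so the high-spin state is favoured.
Filling d⁵ accordingly: t2g^3 e_g^2.
Orbital CFSE = 0.0Δ_oct = 0.0 × 13500 = 0 cm⁻¹.
High-spin has no excess pairs, so no pairing correction applies.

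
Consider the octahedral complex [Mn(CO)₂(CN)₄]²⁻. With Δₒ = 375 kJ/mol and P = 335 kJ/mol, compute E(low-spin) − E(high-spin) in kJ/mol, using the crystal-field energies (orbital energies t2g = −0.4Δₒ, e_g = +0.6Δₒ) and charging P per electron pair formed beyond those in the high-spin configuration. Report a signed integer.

-80

Ligand charges: 2×(+0) from CO and 4×(-1) from CN⁻ sum to -4; with overall charge -2, Mn is +2.
Mn sits in group 7; removing 2 electrons leaves Mn²⁺ with 7 − 2 = 5 d electrons.
High-spin: t2g^3 e_g^2, CFSE = 0.0Δₒ = 0 kJ/mol.
Low-spin t2g^5 e_g^0 gives -2.0Δₒ = -750 kJ/mol, but forming 2 extra pairs costs 2P = 670 kJ/mol, so E(LS) = -750 + 670 = -80 kJ/mol.
Thus E(LS) − E(HS) = -80 kJ/mol.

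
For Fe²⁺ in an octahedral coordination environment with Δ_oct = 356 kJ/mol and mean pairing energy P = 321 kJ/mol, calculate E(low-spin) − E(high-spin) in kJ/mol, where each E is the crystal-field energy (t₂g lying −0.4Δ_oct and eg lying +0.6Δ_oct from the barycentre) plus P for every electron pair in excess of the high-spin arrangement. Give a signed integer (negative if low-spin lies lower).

Fe is in group 8, so Fe²⁺ is d⁶ (8 − 2 = 6).
In the high-spin limit (t₂g⁴ eg²) the orbital term is -0.4Δ_oct = -142 kJ/mol, with no excess pairing.
Low-spin: t₂g⁶ eg⁰, orbital CFSE = -2.4Δ_oct = -854 kJ/mol; plus 2 excess pairs × P = +642 kJ/mol; total -212 kJ/mol.
Thus E(LS) − E(HS) = -70 kJ/mol.

-70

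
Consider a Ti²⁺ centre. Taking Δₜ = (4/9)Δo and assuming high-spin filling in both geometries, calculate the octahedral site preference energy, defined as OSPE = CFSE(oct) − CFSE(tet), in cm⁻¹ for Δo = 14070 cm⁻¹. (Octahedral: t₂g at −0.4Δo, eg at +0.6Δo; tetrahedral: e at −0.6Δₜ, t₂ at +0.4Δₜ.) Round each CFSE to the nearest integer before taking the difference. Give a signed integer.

-3752

Ti²⁺: group 4, so d-count = 4 − 2 = 2.
Octahedral high-spin t₂g² eg⁰: CFSE = -0.8 × 14070 = -11256 cm⁻¹.
In a tetrahedral site the filling is e² t₂⁰: CFSE(tet) = -1.2Δₜ = -1.2 × (4/9)(14070) = -7504 cm⁻¹.
OSPE = CFSE(oct) − CFSE(tet) = -11256 − (-7504) = -3752 cm⁻¹.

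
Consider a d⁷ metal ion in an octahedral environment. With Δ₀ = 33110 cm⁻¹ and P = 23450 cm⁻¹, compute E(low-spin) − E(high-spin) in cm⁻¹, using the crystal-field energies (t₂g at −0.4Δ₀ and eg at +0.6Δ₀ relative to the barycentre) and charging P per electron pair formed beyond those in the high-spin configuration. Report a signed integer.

In the high-spin limit (t₂g⁵ eg²) the orbital term is -0.8Δ₀ = -26488 cm⁻¹, with no excess pairing.
Low-spin t₂g⁶ eg¹ gives -1.8Δ₀ = -59598 cm⁻¹, but forming 1 extra pair costs 1P = 23450 cm⁻¹, so E(LS) = -59598 + 23450 = -36148 cm⁻¹.
E(LS) − E(HS) = -36148 − (-26488) = -9660 cm⁻¹.

-9660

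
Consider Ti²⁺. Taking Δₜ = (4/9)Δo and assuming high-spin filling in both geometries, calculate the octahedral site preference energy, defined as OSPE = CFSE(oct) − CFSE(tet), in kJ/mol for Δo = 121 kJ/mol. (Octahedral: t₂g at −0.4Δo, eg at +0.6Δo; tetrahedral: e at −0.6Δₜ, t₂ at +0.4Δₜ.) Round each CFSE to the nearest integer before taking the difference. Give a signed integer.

-32

Ti sits in group 4; removing 2 electrons leaves Ti²⁺ with 4 − 2 = 2 d electrons.
Octahedral (high-spin): t2g^2 e_g^0, CFSE = 2(−0.4) + 0(+0.6) = -0.8Δo = -0.8 × 121 = -97 kJ/mol.
In a tetrahedral site the filling is e^2 t2^0: CFSE(tet) = -1.2Δₜ = -1.2 × (4/9)(121) = -65 kJ/mol.
OSPE = -97 − (-65) = -32 kJ/mol.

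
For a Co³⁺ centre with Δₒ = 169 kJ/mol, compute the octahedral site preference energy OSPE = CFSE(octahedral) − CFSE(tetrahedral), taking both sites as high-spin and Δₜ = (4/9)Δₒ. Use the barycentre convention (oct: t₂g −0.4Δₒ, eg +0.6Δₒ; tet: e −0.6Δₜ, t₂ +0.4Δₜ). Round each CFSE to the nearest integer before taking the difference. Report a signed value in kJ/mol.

-23

Co is in group 9, so Co³⁺ is d⁶ (9 − 3 = 6).
Octahedral high-spin t2g^4 e_g^2: CFSE = -0.4 × 169 = -68 kJ/mol.
Tetrahedral: e^3 t2^3, CFSE = 3(−0.6) + 3(+0.4) = -0.6Δₜ = -0.6 × (4/9) × 169 = -45 kJ/mol.
Subtracting, OSPE = -68 − (-45) = -23 kJ/mol.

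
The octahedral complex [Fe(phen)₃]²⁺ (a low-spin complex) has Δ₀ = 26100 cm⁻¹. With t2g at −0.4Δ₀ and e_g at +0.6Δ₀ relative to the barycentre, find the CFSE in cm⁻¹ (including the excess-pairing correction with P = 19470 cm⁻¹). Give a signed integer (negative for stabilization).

-23700

phen is neutral, so the +2 overall charge sits on Fe: oxidation state +2.
Group 8 minus oxidation state +2 gives a d⁶ configuration for Fe²⁺.
Electron filling gives t2g^6 e_g^0.
The orbital stabilization is -2.4Δ₀ = -2.4 × 26100 = -62640 cm⁻¹.
Relative to high-spin t2g^4 e_g^2 (1 paired), the low-spin configuration has 2 additional pairs, contributing +2 × 19470 = +38940 cm⁻¹.
Combining: -62640 + 38940 = -23700 cm⁻¹.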